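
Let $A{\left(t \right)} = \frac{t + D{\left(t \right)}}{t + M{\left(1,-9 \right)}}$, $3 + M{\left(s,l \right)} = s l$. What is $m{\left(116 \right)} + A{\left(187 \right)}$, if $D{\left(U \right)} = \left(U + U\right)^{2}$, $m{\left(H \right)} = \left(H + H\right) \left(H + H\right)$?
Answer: $\frac{1365609}{25} \approx 54624.0$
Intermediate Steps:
$m{\left(H \right)} = 4 H^{2}$ ($m{\left(H \right)} = 2 H 2 H = 4 H^{2}$)
$D{\left(U \right)} = 4 U^{2}$ ($D{\left(U \right)} = \left(2 U\right)^{2} = 4 U^{2}$)
$M{\left(s,l \right)} = -3 + l s$ ($M{\left(s,l \right)} = -3 + s l = -3 + l s$)
$A{\left(t \right)} = \frac{t + 4 t^{2}}{-12 + t}$ ($A{\left(t \right)} = \frac{t + 4 t^{2}}{t - 12} = \frac{t + 4 t^{2}}{-12 + t}$)
$m{\left(116 \right)} + A{\left(187 \right)} = 4 \cdot 116^{2} + \frac{187 \left(1 + 4 \cdot 187\right)}{-12 + 187} = 4 \cdot 13456 + \frac{187 \left(1 + 748\right)}{175} = 53824 + 187 \cdot \frac{1}{175} \cdot 749 = 53824 + \frac{20009}{25} = \frac{1365609}{25}$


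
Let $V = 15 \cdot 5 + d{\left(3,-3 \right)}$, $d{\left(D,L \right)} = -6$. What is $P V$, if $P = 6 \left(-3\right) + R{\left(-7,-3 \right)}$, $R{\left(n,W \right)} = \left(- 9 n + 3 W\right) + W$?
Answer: $2277$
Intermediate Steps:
$R{\left(n,W \right)} = - 9 n + 4 W$
$V = 69$ ($V = 15 \cdot 5 - 6 = 75 - 6 = 69$)
$P = 33$ ($P = 6 \left(-3\right) + \left(\left(-9\right) \left(-7\right) + 4 \left(-3\right)\right) = -18 + \left(63 - 12\right) = -18 + 51 = 33$)
$P V = 33 \cdot 69 = 2277$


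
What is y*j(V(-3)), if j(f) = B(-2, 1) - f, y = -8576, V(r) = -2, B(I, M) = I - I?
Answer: -17152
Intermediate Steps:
B(I, M) = 0
j(f) = -f (j(f) = 0 - f = -f)
y*j(V(-3)) = -(-8576)*(-2) = -8576*2 = -17152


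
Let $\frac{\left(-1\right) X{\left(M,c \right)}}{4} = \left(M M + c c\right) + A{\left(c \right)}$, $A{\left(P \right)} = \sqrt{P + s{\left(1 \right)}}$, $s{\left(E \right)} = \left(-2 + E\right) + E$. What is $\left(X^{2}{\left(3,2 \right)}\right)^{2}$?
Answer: $7831808 + 2276352 \sqrt{2} \approx 1.1051 \cdot 10^{7}$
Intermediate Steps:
$s{\left(E \right)} = -2 + 2 E$
$A{\left(P \right)} = \sqrt{P}$ ($A{\left(P \right)} = \sqrt{P + \left(-2 + 2 \cdot 1\right)} = \sqrt{P + \left(-2 + 2\right)} = \sqrt{P + 0} = \sqrt{P}$)
$X{\left(M,c \right)} = - 4 M^{2} - 4 \sqrt{c} - 4 c^{2}$ ($X{\left(M,c \right)} = - 4 \left(\left(M M + c c\right) + \sqrt{c}\right) = - 4 \left(\left(M^{2} + c^{2}\right) + \sqrt{c}\right) = - 4 \left(M^{2} + \sqrt{c} + c^{2}\right) = - 4 M^{2} - 4 \sqrt{c} - 4 c^{2}$)
$\left(X^{2}{\left(3,2 \right)}\right)^{2} = \left(\left(- 4 \cdot 3^{2} - 4 \sqrt{2} - 4 \cdot 2^{2}\right)^{2}\right)^{2} = \left(\left(\left(-4\right) 9 - 4 \sqrt{2} - 16\right)^{2}\right)^{2} = \left(\left(-36 - 4 \sqrt{2} - 16\right)^{2}\right)^{2} = \left(\left(-52 - 4 \sqrt{2}\right)^{2}\right)^{2} = \left(-52 - 4 \sqrt{2}\right)^{4}$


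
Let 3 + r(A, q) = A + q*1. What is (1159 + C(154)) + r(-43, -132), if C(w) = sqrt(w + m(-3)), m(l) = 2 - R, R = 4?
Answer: 981 + 2*sqrt(38) ≈ 993.33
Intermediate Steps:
m(l) = -2 (m(l) = 2 - 1*4 = 2 - 4 = -2)
r(A, q) = -3 + A + q (r(A, q) = -3 + (A + q*1) = -3 + (A + q) = -3 + A + q)
C(w) = sqrt(-2 + w) (C(w) = sqrt(w - 2) = sqrt(-2 + w))
(1159 + C(154)) + r(-43, -132) = (1159 + sqrt(-2 + 154)) + (-3 - 43 - 132) = (1159 + sqrt(152)) - 178 = (1159 + 2*sqrt(38)) - 178 = 981 + 2*sqrt(38)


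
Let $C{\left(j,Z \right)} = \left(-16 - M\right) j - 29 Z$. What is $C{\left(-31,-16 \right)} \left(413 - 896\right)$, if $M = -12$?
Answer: $-284004$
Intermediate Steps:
$C{\left(j,Z \right)} = - 29 Z - 4 j$ ($C{\left(j,Z \right)} = \left(-16 - -12\right) j - 29 Z = \left(-16 + 12\right) j - 29 Z = - 4 j - 29 Z = - 29 Z - 4 j$)
$C{\left(-31,-16 \right)} \left(413 - 896\right) = \left(\left(-29\right) \left(-16\right) - -124\right) \left(413 - 896\right) = \left(464 + 124\right) \left(-483\right) = 588 \left(-483\right) = -284004$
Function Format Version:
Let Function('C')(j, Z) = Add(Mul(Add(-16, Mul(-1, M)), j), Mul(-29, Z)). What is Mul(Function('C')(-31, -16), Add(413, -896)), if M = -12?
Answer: -284004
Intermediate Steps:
Function('C')(j, Z) = Add(Mul(-29, Z), Mul(-4, j)) (Function('C')(j, Z) = Add(Mul(Add(-16, Mul(-1, -12)), j), Mul(-29, Z)) = Add(Mul(Add(-16, 12), j), Mul(-29, Z)) = Add(Mul(-4, j), Mul(-29, Z)) = Add(Mul(-29, Z), Mul(-4, j)))
Mul(Function('C')(-31, -16), Add(413, -896)) = Mul(Add(Mul(-29, -16), Mul(-4, -31)), Add(413, -896)) = Mul(Add(464, 124), -483) = Mul(588, -483) = -284004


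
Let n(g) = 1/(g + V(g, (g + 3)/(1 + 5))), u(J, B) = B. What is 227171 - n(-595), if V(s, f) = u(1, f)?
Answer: 472742854/2081 ≈ 2.2717e+5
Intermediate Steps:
V(s, f) = f
n(g) = 1/(1/2 + 7*g/6) (n(g) = 1/(g + (g + 3)/(1 + 5)) = 1/(g + (3 + g)/6) = 1/(g + (3 + g)*(1/6)) = 1/(g + (1/2 + g/6)) = 1/(1/2 + 7*g/6))
227171 - n(-595) = 227171 - 6/(3 + 7*(-595)) = 227171 - 6/(3 - 4165) = 227171 - 6/(-4162) = 227171 - 6*(-1)/4162 = 227171 - 1*(-3/2081) = 227171 + 3/2081 = 472742854/2081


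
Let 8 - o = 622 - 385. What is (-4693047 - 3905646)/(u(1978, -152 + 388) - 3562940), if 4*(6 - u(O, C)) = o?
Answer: 34394772/14251507 ≈ 2.4134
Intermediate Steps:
o = -229 (o = 8 - (622 - 385) = 8 - 1*237 = 8 - 237 = -229)
u(O, C) = 253/4 (u(O, C) = 6 - ¼*(-229) = 6 + 229/4 = 253/4)
(-4693047 - 3905646)/(u(1978, -152 + 388) - 3562940) = (-4693047 - 3905646)/(253/4 - 3562940) = -8598693/(-14251507/4) = -8598693*(-4/14251507) = 34394772/14251507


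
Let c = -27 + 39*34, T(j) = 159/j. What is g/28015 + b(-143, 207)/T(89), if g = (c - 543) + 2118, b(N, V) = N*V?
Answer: -24601584123/1484795 ≈ -16569.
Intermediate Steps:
c = 1299 (c = -27 + 1326 = 1299)
g = 2874 (g = (1299 - 543) + 2118 = 756 + 2118 = 2874)
g/28015 + b(-143, 207)/T(89) = 2874/28015 + (-143*207)/((159/89)) = 2874*(1/28015) - 29601/(159*(1/89)) = 2874/28015 - 29601/159/89 = 2874/28015 - 29601*89/159 = 2874/28015 - 878163/53 = -24601584123/1484795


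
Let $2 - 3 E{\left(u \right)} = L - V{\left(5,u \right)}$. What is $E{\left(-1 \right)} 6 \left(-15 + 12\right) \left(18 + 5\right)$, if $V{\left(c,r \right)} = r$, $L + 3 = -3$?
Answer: $-966$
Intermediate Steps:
$L = -6$ ($L = -3 - 3 = -6$)
$E{\left(u \right)} = \frac{8}{3} + \frac{u}{3}$ ($E{\left(u \right)} = \frac{2}{3} - \frac{-6 - u}{3} = \frac{2}{3} + \left(2 + \frac{u}{3}\right) = \frac{8}{3} + \frac{u}{3}$)
$E{\left(-1 \right)} 6 \left(-15 + 12\right) \left(18 + 5\right) = \left(\frac{8}{3} + \frac{1}{3} \left(-1\right)\right) 6 \left(-15 + 12\right) \left(18 + 5\right) = \left(\frac{8}{3} - \frac{1}{3}\right) 6 \left(\left(-3\right) 23\right) = \frac{7}{3} \cdot 6 \left(-69\right) = 14 \left(-69\right) = -966$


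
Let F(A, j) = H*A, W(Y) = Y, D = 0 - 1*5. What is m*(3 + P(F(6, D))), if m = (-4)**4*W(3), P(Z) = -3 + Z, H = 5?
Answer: 23040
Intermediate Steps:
D = -5 (D = 0 - 5 = -5)
F(A, j) = 5*A
m = 768 (m = (-4)**4*3 = 256*3 = 768)
m*(3 + P(F(6, D))) = 768*(3 + (-3 + 5*6)) = 768*(3 + (-3 + 30)) = 768*(3 + 27) = 768*30 = 23040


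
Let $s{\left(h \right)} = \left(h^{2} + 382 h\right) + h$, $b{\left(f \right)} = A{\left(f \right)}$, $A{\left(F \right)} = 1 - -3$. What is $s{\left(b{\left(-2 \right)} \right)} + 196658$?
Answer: $198206$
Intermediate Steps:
$A{\left(F \right)} = 4$ ($A{\left(F \right)} = 1 + 3 = 4$)
$b{\left(f \right)} = 4$
$s{\left(h \right)} = h^{2} + 383 h$
$s{\left(b{\left(-2 \right)} \right)} + 196658 = 4 \left(383 + 4\right) + 196658 = 4 \cdot 387 + 196658 = 1548 + 196658 = 198206$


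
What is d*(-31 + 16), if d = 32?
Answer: -480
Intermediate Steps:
d*(-31 + 16) = 32*(-31 + 16) = 32*(-15) = -480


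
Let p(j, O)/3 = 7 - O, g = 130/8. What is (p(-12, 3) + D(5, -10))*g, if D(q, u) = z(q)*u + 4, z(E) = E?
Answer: -1105/2 ≈ -552.50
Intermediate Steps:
g = 65/4 (g = 130*(1/8) = 65/4 ≈ 16.250)
D(q, u) = 4 + q*u (D(q, u) = q*u + 4 = 4 + q*u)
p(j, O) = 21 - 3*O (p(j, O) = 3*(7 - O) = 21 - 3*O)
(p(-12, 3) + D(5, -10))*g = ((21 - 3*3) + (4 + 5*(-10)))*(65/4) = ((21 - 9) + (4 - 50))*(65/4) = (12 - 46)*(65/4) = -34*65/4 = -1105/2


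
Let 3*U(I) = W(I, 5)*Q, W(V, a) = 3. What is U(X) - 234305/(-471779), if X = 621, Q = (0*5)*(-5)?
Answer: 234305/471779 ≈ 0.49664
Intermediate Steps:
Q = 0 (Q = 0*(-5) = 0)
U(I) = 0 (U(I) = (3*0)/3 = (⅓)*0 = 0)
U(X) - 234305/(-471779) = 0 - 234305/(-471779) = 0 - 234305*(-1/471779) = 0 + 234305/471779 = 234305/471779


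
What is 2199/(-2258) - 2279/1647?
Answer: -8767735/3718926 ≈ -2.3576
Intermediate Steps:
2199/(-2258) - 2279/1647 = 2199*(-1/2258) - 2279*1/1647 = -2199/2258 - 2279/1647 = -8767735/3718926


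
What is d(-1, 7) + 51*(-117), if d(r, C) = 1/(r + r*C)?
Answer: -47737/8 ≈ -5967.1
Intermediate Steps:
d(r, C) = 1/(r + C*r)
d(-1, 7) + 51*(-117) = 1/((-1)*(1 + 7)) + 51*(-117) = -1/8 - 5967 = -47737/8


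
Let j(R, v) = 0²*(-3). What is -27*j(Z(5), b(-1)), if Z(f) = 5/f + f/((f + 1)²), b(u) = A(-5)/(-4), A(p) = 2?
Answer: 0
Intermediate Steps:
b(u) = -½ (b(u) = 2/(-4) = 2*(-¼) = -½)
Z(f) = 5/f + f/(1 + f)² (Z(f) = 5/f + f/((1 + f)²) = 5/f + f/(1 + f)²)
j(R, v) = 0 (j(R, v) = 0*(-3) = 0)
-27*j(Z(5), b(-1)) = -27*0 = 0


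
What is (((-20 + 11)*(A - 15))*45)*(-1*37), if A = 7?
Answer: -119880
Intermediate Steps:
(((-20 + 11)*(A - 15))*45)*(-1*37) = (((-20 + 11)*(7 - 15))*45)*(-1*37) = (-9*(-8)*45)*(-37) = (72*45)*(-37) = 3240*(-37) = -119880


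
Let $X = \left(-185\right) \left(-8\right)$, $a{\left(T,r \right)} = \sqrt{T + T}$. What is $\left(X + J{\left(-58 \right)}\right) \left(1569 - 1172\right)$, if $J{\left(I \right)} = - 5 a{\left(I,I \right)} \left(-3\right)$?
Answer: $587560 + 11910 i \sqrt{29} \approx 5.8756 \cdot 10^{5} + 64137.0 i$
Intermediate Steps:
$a{\left(T,r \right)} = \sqrt{2} \sqrt{T}$ ($a{\left(T,r \right)} = \sqrt{2 T} = \sqrt{2} \sqrt{T}$)
$J{\left(I \right)} = 15 \sqrt{2} \sqrt{I}$ ($J{\left(I \right)} = - 5 \sqrt{2} \sqrt{I} \left(-3\right) = 15 \sqrt{2} \sqrt{I}$)
$X = 1480$
$\left(X + J{\left(-58 \right)}\right) \left(1569 - 1172\right) = \left(1480 + 15 \sqrt{2} \sqrt{-58}\right) \left(1569 - 1172\right) = \left(1480 + 15 \sqrt{2} i \sqrt{58}\right) 397 = \left(1480 + 30 i \sqrt{29}\right) 397 = 587560 + 11910 i \sqrt{29}$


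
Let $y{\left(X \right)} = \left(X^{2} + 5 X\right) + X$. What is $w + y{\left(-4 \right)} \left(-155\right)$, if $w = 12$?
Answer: $1252$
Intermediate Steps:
$y{\left(X \right)} = X^{2} + 6 X$
$w + y{\left(-4 \right)} \left(-155\right) = 12 + - 4 \left(6 - 4\right) \left(-155\right) = 12 + \left(-4\right) 2 \left(-155\right) = 12 - -1240 = 12 + 1240 = 1252$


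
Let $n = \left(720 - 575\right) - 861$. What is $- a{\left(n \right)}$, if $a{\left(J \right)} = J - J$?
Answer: $0$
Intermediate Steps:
$n = -716$ ($n = 145 - 861 = -716$)
$a{\left(J \right)} = 0$
$- a{\left(n \right)} = \left(-1\right) 0 = 0$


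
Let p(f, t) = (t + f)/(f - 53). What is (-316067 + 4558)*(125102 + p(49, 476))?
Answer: -155718053447/4 ≈ -3.8929e+10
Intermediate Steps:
p(f, t) = (f + t)/(-53 + f)
(-316067 + 4558)*(125102 + p(49, 476)) = (-316067 + 4558)*(125102 + (49 + 476)/(-53 + 49)) = -311509*(125102 + 525/(-4)) = -311509*(125102 - 1/4*525) = -311509*(125102 - 525/4) = -311509*499883/4 = -155718053447/4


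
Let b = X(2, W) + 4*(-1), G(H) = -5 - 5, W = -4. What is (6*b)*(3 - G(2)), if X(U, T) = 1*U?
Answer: -156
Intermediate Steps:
X(U, T) = U
G(H) = -10
b = -2 (b = 2 + 4*(-1) = 2 - 4 = -2)
(6*b)*(3 - G(2)) = (6*(-2))*(3 - 1*(-10)) = -12*(3 + 10) = -12*13 = -156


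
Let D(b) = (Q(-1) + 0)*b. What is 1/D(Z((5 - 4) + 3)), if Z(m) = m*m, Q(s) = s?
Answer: -1/16 ≈ -0.062500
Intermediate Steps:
Z(m) = m**2
D(b) = -b (D(b) = (-1 + 0)*b = -b)
1/D(Z((5 - 4) + 3)) = 1/(-((5 - 4) + 3)**2) = 1/(-(1 + 3)**2) = 1/(-1*4**2) = 1/(-1*16) = 1/(-16) = -1/16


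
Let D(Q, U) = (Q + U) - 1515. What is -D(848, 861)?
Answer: -194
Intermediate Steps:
D(Q, U) = -1515 + Q + U
-D(848, 861) = -(-1515 + 848 + 861) = -1*194 = -194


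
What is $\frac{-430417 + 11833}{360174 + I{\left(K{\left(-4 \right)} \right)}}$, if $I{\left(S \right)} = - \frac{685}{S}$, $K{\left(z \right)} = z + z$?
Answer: $- \frac{3348672}{2882077} \approx -1.1619$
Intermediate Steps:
$K{\left(z \right)} = 2 z$
$\frac{-430417 + 11833}{360174 + I{\left(K{\left(-4 \right)} \right)}} = \frac{-430417 + 11833}{360174 - \frac{685}{2 \left(-4\right)}} = - \frac{418584}{360174 - \frac{685}{-8}} = - \frac{418584}{360174 - - \frac{685}{8}} = - \frac{418584}{360174 + \frac{685}{8}} = - \frac{418584}{\frac{2882077}{8}} = \left(-418584\right) \frac{8}{2882077} = - \frac{3348672}{2882077}$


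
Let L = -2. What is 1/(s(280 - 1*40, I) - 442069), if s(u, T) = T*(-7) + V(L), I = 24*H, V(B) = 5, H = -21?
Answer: -1/438536 ≈ -2.2803e-6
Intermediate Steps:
I = -504 (I = 24*(-21) = -504)
s(u, T) = 5 - 7*T (s(u, T) = T*(-7) + 5 = -7*T + 5 = 5 - 7*T)
1/(s(280 - 1*40, I) - 442069) = 1/((5 - 7*(-504)) - 442069) = 1/((5 + 3528) - 442069) = 1/(3533 - 442069) = 1/(-438536) = -1/438536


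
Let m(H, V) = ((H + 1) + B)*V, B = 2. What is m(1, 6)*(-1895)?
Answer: -45480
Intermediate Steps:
m(H, V) = V*(3 + H) (m(H, V) = ((H + 1) + 2)*V = ((1 + H) + 2)*V = (3 + H)*V = V*(3 + H))
m(1, 6)*(-1895) = (6*(3 + 1))*(-1895) = (6*4)*(-1895) = 24*(-1895) = -45480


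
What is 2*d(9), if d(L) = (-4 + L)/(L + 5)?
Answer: 5/7 ≈ 0.71429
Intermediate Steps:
d(L) = (-4 + L)/(5 + L)
2*d(9) = 2*((-4 + 9)/(5 + 9)) = 2*(5/14) = 5/7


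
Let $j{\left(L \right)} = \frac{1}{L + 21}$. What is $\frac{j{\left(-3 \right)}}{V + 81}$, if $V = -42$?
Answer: $\frac{1}{702} \approx 0.0014245$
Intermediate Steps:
$j{\left(L \right)} = \frac{1}{21 + L}$
$\frac{j{\left(-3 \right)}}{V + 81} = \frac{1}{\left(21 - 3\right) \left(-42 + 81\right)} = \frac{1}{18 \cdot 39} = \frac{1}{18} \cdot \frac{1}{39} = \frac{1}{702}$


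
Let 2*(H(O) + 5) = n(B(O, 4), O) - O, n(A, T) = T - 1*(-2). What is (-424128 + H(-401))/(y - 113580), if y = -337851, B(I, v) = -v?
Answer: 424132/451431 ≈ 0.93953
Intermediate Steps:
n(A, T) = 2 + T (n(A, T) = T + 2 = 2 + T)
H(O) = -4 (H(O) = -5 + ((2 + O) - O)/2 = -5 + (½)*2 = -5 + 1 = -4)
(-424128 + H(-401))/(y - 113580) = (-424128 - 4)/(-337851 - 113580) = -424132/(-451431) = -424132*(-1/451431) = 424132/451431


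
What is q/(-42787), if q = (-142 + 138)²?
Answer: -16/42787 ≈ -0.00037395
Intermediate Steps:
q = 16 (q = (-4)² = 16)
q/(-42787) = 16/(-42787) = 16*(-1/42787) = -16/42787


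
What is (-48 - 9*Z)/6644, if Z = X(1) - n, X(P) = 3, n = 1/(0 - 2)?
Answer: -159/13288 ≈ -0.011966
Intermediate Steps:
n = -½ (n = 1/(-2) = -½ ≈ -0.50000)
Z = 7/2 (Z = 3 - 1*(-½) = 3 + ½ = 7/2 ≈ 3.5000)
(-48 - 9*Z)/6644 = (-48 - 9*7/2)/6644 = (-48 - 63/2)*(1/6644) = -159/2*1/6644 = -159/13288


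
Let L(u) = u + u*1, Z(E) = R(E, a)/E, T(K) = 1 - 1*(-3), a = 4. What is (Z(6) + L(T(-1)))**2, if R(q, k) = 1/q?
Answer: 83521/1296 ≈ 64.445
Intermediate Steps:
T(K) = 4 (T(K) = 1 + 3 = 4)
Z(E) = E**(-2) (Z(E) = 1/(E*E) = E**(-2))
L(u) = 2*u (L(u) = u + u = 2*u)
(Z(6) + L(T(-1)))**2 = (6**(-2) + 2*4)**2 = (1/36 + 8)**2 = (289/36)**2 = 83521/1296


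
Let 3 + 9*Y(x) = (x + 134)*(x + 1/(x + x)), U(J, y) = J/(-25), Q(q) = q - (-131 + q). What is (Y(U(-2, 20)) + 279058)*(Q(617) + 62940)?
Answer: 11003996171651/625 ≈ 1.7606e+10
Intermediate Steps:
Q(q) = 131 (Q(q) = q + (131 - q) = 131)
U(J, y) = -J/25 (U(J, y) = J*(-1/25) = -J/25)
Y(x) = -1/3 + (134 + x)*(x + 1/(2*x))/9 (Y(x) = -1/3 + ((x + 134)*(x + 1/(x + x)))/9 = -1/3 + ((134 + x)*(x + 1/(2*x)))/9 = -1/3 + (134 + x)*(x + 1/(2*x))/9)
(Y(U(-2, 20)) + 279058)*(Q(617) + 62940) = ((134 + (-1/25*(-2))*(-5 + 2*(-1/25*(-2))**2 + 268*(-1/25*(-2))))/(18*((-1/25*(-2)))) + 279058)*(131 + 62940) = ((134 + 2*(-5 + 2*(2/25)**2 + 268*(2/25))/25)/(18*(2/25)) + 279058)*63071 = ((1/18)*(25/2)*(134 + 2*(-5 + 2*(4/625) + 536/25)/25) + 279058)*63071 = ((1/18)*(25/2)*(134 + 2*(-5 + 8/625 + 536/25)/25) + 279058)*63071 = ((1/18)*(25/2)*(134 + (2/25)*(10283/625)) + 279058)*63071 = ((1/18)*(25/2)*(134 + 20566/15625) + 279058)*63071 = ((1/18)*(25/2)*(2114316/15625) + 279058)*63071 = (58731/625 + 279058)*63071 = (174469981/625)*63071 = 11003996171651/625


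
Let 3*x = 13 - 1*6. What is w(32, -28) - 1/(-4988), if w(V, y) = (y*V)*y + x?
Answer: 375451751/14964 ≈ 25090.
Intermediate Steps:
x = 7/3 (x = (13 - 1*6)/3 = (13 - 6)/3 = (⅓)*7 = 7/3 ≈ 2.3333)
w(V, y) = 7/3 + V*y² (w(V, y) = (y*V)*y + 7/3 = (V*y)*y + 7/3 = V*y² + 7/3 = 7/3 + V*y²)
w(32, -28) - 1/(-4988) = (7/3 + 32*(-28)²) - 1/(-4988) = (7/3 + 32*784) - 1*(-1/4988) = (7/3 + 25088) + 1/4988 = 75271/3 + 1/4988 = 375451751/14964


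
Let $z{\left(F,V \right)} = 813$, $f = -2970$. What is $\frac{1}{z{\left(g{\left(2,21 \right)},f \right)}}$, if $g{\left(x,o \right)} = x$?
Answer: $\frac{1}{813} \approx 0.00123$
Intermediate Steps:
$\frac{1}{z{\left(g{\left(2,21 \right)},f \right)}} = \frac{1}{813}$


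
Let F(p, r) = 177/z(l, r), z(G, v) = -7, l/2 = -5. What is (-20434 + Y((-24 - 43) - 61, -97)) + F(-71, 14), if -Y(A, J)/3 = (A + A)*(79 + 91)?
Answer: 770705/7 ≈ 1.1010e+5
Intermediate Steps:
l = -10 (l = 2*(-5) = -10)
Y(A, J) = -1020*A (Y(A, J) = -3*(A + A)*(79 + 91) = -3*2*A*170 = -1020*A)
F(p, r) = -177/7 (F(p, r) = 177/(-7) = 177*(-⅐) = -177/7)
(-20434 + Y((-24 - 43) - 61, -97)) + F(-71, 14) = (-20434 - 1020*((-24 - 43) - 61)) - 177/7 = (-20434 - 1020*(-67 - 61)) - 177/7 = (-20434 - 1020*(-128)) - 177/7 = (-20434 + 130560) - 177/7 = 110126 - 177/7 = 770705/7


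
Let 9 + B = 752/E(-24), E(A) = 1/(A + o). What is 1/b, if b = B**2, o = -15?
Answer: 1/860659569 ≈ 1.1619e-9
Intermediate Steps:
E(A) = 1/(-15 + A) (E(A) = 1/(A - 15) = 1/(-15 + A))
B = -29337 (B = -9 + 752/(1/(-15 - 24)) = -9 + 752/(1/(-39)) = -9 + 752/(-1/39) = -9 + 752*(-39) = -9 - 29328 = -29337)
b = 860659569 (b = (-29337)**2 = 860659569)
1/b = 1/860659569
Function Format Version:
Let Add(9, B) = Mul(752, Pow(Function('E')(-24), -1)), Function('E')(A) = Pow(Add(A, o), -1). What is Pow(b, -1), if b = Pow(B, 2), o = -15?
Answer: Rational(1, 860659569) ≈ 1.1619e-9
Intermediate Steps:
Function('E')(A) = Pow(Add(-15, A), -1) (Function('E')(A) = Pow(Add(A, -15), -1) = Pow(Add(-15, A), -1))
B = -29337 (B = Add(-9, Mul(752, Pow(Pow(Add(-15, -24), -1), -1))) = Add(-9, Mul(752, Pow(Pow(-39, -1), -1))) = Add(-9, Mul(752, Pow(Rational(-1, 39), -1))) = Add(-9, Mul(752, -39)) = Add(-9, -29328) = -29337)
b = 860659569 (b = Pow(-29337, 2) = 860659569)
Pow(b, -1) = Pow(860659569, -1) = Rational(1, 860659569)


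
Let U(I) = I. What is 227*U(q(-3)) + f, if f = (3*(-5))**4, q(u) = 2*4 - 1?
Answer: 52214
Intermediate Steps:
q(u) = 7 (q(u) = 8 - 1 = 7)
f = 50625 (f = (-15)**4 = 50625)
227*U(q(-3)) + f = 227*7 + 50625 = 1589 + 50625 = 52214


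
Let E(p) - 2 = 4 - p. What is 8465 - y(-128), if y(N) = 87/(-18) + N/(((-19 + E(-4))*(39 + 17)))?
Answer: 1067167/126 ≈ 8469.6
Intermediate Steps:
E(p) = 6 - p (E(p) = 2 + (4 - p) = 6 - p)
y(N) = -29/6 - N/504 (y(N) = 87/(-18) + N/(((-19 + (6 - 1*(-4)))*(39 + 17))) = 87*(-1/18) + N/(((-19 + (6 + 4))*56)) = -29/6 + N/(((-19 + 10)*56)) = -29/6 + N/((-9*56)) = -29/6 + N/(-504) = -29/6 + N*(-1/504) = -29/6 - N/504)
8465 - y(-128) = 8465 - (-29/6 - 1/504*(-128)) = 8465 - (-29/6 + 16/63) = 8465 - 1*(-577/126) = 8465 + 577/126 = 1067167/126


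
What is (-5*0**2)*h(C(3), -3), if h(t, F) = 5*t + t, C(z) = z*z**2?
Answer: 0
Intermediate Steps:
C(z) = z**3
h(t, F) = 6*t
(-5*0**2)*h(C(3), -3) = (-5*0**2)*(6*3**3) = (-5*0)*(6*27) = 0*162 = 0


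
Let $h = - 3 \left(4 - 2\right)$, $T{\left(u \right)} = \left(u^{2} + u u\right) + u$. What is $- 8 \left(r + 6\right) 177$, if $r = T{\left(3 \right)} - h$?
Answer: $-46728$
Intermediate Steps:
$T{\left(u \right)} = u + 2 u^{2}$ ($T{\left(u \right)} = \left(u^{2} + u^{2}\right) + u = 2 u^{2} + u = u + 2 u^{2}$)
$h = -6$ ($h = \left(-3\right) 2 = -6$)
$r = 27$ ($r = 3 \left(1 + 2 \cdot 3\right) - -6 = 3 \left(1 + 6\right) + 6 = 3 \cdot 7 + 6 = 21 + 6 = 27$)
$- 8 \left(r + 6\right) 177 = - 8 \left(27 + 6\right) 177 = \left(-8\right) 33 \cdot 177 = \left(-264\right) 177 = -46728$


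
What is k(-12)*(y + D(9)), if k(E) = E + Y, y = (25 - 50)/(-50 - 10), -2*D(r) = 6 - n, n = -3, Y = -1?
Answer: 637/12 ≈ 53.083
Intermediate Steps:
D(r) = -9/2 (D(r) = -(6 - 1*(-3))/2 = -(6 + 3)/2 = -½*9 = -9/2)
y = 5/12 (y = -25/(-60) = -25*(-1/60) = 5/12 ≈ 0.41667)
k(E) = -1 + E (k(E) = E - 1 = -1 + E)
k(-12)*(y + D(9)) = (-1 - 12)*(5/12 - 9/2) = -13*(-49/12) = 637/12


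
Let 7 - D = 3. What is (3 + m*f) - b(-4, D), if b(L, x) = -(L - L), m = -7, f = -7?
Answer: 52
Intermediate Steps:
D = 4 (D = 7 - 1*3 = 7 - 3 = 4)
b(L, x) = 0 (b(L, x) = -1*0 = 0)
(3 + m*f) - b(-4, D) = (3 - 7*(-7)) - 1*0 = (3 + 49) + 0 = 52 + 0 = 52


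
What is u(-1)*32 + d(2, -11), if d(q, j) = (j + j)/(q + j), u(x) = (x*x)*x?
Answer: -266/9 ≈ -29.556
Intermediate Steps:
u(x) = x³ (u(x) = x²*x = x³)
d(q, j) = 2*j/(j + q) (d(q, j) = (2*j)/(j + q) = 2*j/(j + q))
u(-1)*32 + d(2, -11) = (-1)³*32 + 2*(-11)/(-11 + 2) = -1*32 + 2*(-11)/(-9) = -32 + 2*(-11)*(-⅑) = -32 + 22/9 = -266/9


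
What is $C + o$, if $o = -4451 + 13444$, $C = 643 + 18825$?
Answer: $28461$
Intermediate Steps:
$C = 19468$
$o = 8993$
$C + o = 19468 + 8993 = 28461$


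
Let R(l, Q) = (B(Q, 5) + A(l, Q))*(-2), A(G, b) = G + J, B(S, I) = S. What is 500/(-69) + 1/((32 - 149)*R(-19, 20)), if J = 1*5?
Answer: -233977/32292 ≈ -7.2457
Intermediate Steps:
J = 5
A(G, b) = 5 + G (A(G, b) = G + 5 = 5 + G)
R(l, Q) = -10 - 2*Q - 2*l (R(l, Q) = (Q + (5 + l))*(-2) = (5 + Q + l)*(-2) = -10 - 2*Q - 2*l)
500/(-69) + 1/((32 - 149)*R(-19, 20)) = 500/(-69) + 1/((32 - 149)*(-10 - 2*20 - 2*(-19))) = 500*(-1/69) + 1/((-117)*(-10 - 40 + 38)) = -500/69 - 1/117/(-12) = -500/69 - 1/117*(-1/12) = -500/69 + 1/1404 = -233977/32292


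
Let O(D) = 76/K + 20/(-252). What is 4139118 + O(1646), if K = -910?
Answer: 16949687543/4095 ≈ 4.1391e+6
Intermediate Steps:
O(D) = -667/4095 (O(D) = 76/(-910) + 20/(-252) = 76*(-1/910) + 20*(-1/252) = -38/455 - 5/63 = -667/4095)
4139118 + O(1646) = 4139118 - 667/4095 = 16949687543/4095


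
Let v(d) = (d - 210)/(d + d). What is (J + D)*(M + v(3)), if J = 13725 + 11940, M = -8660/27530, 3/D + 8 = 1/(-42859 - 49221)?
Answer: -1207999479509075/1351981782 ≈ -8.9350e+5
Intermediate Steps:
v(d) = (-210 + d)/(2*d) (v(d) = (-210 + d)/((2*d)) = (-210 + d)*(1/(2*d)) = (-210 + d)/(2*d))
D = -92080/245547 (D = 3/(-8 + 1/(-42859 - 49221)) = 3/(-8 + 1/(-92080)) = 3/(-8 - 1/92080) = 3/(-736641/92080) = 3*(-92080/736641) = -92080/245547 ≈ -0.37500)
M = -866/2753 (M = -8660*1/27530 = -866/2753 ≈ -0.31457)
J = 25665
(J + D)*(M + v(3)) = (25665 - 92080/245547)*(-866/2753 + (½)*(-210 + 3)/3) = 6301871675*(-866/2753 + (½)*(⅓)*(-207))/245547 = 6301871675*(-866/2753 - 69/2)/245547 = (6301871675/245547)*(-191689/5506) = -1207999479509075/1351981782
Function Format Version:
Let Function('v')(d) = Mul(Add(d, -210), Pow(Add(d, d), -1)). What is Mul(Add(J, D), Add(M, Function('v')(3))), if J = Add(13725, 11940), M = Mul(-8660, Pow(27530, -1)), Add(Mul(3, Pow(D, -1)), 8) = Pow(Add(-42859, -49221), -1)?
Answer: Rational(-1207999479509075, 1351981782) ≈ -8.9350e+5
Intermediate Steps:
Function('v')(d) = Mul(Rational(1, 2), Pow(d, -1), Add(-210, d)) (Function('v')(d) = Mul(Add(-210, d), Pow(Mul(2, d), -1)) = Mul(Add(-210, d), Mul(Rational(1, 2), Pow(d, -1))) = Mul(Rational(1, 2), Pow(d, -1), Add(-210, d)))
D = Rational(-92080, 245547) (D = Mul(3, Pow(Add(-8, Pow(Add(-42859, -49221), -1)), -1)) = Mul(3, Pow(Add(-8, Pow(-92080, -1)), -1)) = Mul(3, Pow(Add(-8, Rational(-1, 92080)), -1)) = Mul(3, Pow(Rational(-736641, 92080), -1)) = Mul(3, Rational(-92080, 736641)) = Rational(-92080, 245547) ≈ -0.37500)
M = Rational(-866, 2753) (M = Mul(-8660, Rational(1, 27530)) = Rational(-866, 2753) ≈ -0.31457)
J = 25665
Mul(Add(J, D), Add(M, Function('v')(3))) = Mul(Add(25665, Rational(-92080, 245547)), Add(Rational(-866, 2753), Mul(Rational(1, 2), Pow(3, -1), Add(-210, 3)))) = Mul(Rational(6301871675, 245547), Add(Rational(-866, 2753), Mul(Rational(1, 2), Rational(1, 3), -207))) = Mul(Rational(6301871675, 245547), Add(Rational(-866, 2753), Rational(-69, 2))) = Mul(Rational(6301871675, 245547), Rational(-191689, 5506)) = Rational(-1207999479509075, 1351981782)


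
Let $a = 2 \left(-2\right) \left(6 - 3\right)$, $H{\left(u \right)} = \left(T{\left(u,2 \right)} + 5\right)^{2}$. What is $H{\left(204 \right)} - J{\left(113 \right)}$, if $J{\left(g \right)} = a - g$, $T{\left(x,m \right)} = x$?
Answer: $43806$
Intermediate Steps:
$H{\left(u \right)} = \left(5 + u\right)^{2}$ ($H{\left(u \right)} = \left(u + 5\right)^{2} = \left(5 + u\right)^{2}$)
$a = -12$ ($a = \left(-4\right) 3 = -12$)
$J{\left(g \right)} = -12 - g$
$H{\left(204 \right)} - J{\left(113 \right)} = \left(5 + 204\right)^{2} - \left(-12 - 113\right) = 209^{2} - \left(-12 - 113\right) = 43681 - -125 = 43681 + 125 = 43806$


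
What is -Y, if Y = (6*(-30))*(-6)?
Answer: -1080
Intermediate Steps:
Y = 1080 (Y = -180*(-6) = 1080)
-Y = -1*1080 = -1080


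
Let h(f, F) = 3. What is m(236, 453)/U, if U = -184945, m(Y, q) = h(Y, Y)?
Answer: -3/184945 ≈ -1.6221e-5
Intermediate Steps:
m(Y, q) = 3
m(236, 453)/U = 3/(-184945) = 3*(-1/184945) = -3/184945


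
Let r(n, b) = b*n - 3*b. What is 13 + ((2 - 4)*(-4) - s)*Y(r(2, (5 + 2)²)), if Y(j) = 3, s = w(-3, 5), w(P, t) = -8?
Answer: 61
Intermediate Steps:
r(n, b) = -3*b + b*n
s = -8
13 + ((2 - 4)*(-4) - s)*Y(r(2, (5 + 2)²)) = 13 + ((2 - 4)*(-4) - 1*(-8))*3 = 13 + (-2*(-4) + 8)*3 = 13 + (8 + 8)*3 = 13 + 16*3 = 13 + 48 = 61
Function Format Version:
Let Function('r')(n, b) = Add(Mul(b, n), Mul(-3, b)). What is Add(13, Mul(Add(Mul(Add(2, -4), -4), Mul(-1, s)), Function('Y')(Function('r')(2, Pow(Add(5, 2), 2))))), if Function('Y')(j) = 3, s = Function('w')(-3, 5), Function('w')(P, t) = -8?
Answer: 61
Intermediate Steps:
Function('r')(n, b) = Add(Mul(-3, b), Mul(b, n))
s = -8
Add(13, Mul(Add(Mul(Add(2, -4), -4), Mul(-1, s)), Function('Y')(Function('r')(2, Pow(Add(5, 2), 2))))) = Add(13, Mul(Add(Mul(Add(2, -4), -4), Mul(-1, -8)), 3)) = Add(13, Mul(Add(Mul(-2, -4), 8), 3)) = Add(13, Mul(Add(8, 8), 3)) = Add(13, Mul(16, 3)) = Add(13, 48) = 61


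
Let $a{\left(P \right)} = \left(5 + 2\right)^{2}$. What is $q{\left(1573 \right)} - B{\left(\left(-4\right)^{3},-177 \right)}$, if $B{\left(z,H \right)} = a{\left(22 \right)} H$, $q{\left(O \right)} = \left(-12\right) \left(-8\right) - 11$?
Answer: $8758$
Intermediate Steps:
$a{\left(P \right)} = 49$ ($a{\left(P \right)} = 7^{2} = 49$)
$q{\left(O \right)} = 85$ ($q{\left(O \right)} = 96 - 11 = 85$)
$B{\left(z,H \right)} = 49 H$
$q{\left(1573 \right)} - B{\left(\left(-4\right)^{3},-177 \right)} = 85 - 49 \left(-177\right) = 85 - -8673 = 85 + 8673 = 8758$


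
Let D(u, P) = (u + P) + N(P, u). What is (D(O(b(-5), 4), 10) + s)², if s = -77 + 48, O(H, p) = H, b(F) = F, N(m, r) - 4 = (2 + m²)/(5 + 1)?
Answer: 9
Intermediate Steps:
N(m, r) = 13/3 + m²/6 (N(m, r) = 4 + (2 + m²)/(5 + 1) = 4 + (2 + m²)/6 = 4 + (2 + m²)*(⅙) = 4 + (⅓ + m²/6) = 13/3 + m²/6)
D(u, P) = 13/3 + P + u + P²/6 (D(u, P) = (u + P) + (13/3 + P²/6) = (P + u) + (13/3 + P²/6) = 13/3 + P + u + P²/6)
s = -29
(D(O(b(-5), 4), 10) + s)² = ((13/3 + 10 - 5 + (⅙)*10²) - 29)² = ((13/3 + 10 - 5 + (⅙)*100) - 29)² = ((13/3 + 10 - 5 + 50/3) - 29)² = (26 - 29)² = (-3)² = 9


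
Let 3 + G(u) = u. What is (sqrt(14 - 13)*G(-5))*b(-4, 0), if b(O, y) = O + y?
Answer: 32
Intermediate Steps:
G(u) = -3 + u
(sqrt(14 - 13)*G(-5))*b(-4, 0) = (sqrt(14 - 13)*(-3 - 5))*(-4 + 0) = (sqrt(1)*(-8))*(-4) = (1*(-8))*(-4) = -8*(-4) = 32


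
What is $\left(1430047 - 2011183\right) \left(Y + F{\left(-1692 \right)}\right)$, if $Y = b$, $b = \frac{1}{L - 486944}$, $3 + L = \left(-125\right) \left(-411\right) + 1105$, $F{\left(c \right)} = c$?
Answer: $\frac{427203629935440}{434467} \approx 9.8328 \cdot 10^{8}$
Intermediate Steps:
$L = 52477$ ($L = -3 + \left(\left(-125\right) \left(-411\right) + 1105\right) = -3 + \left(51375 + 1105\right) = -3 + 52480 = 52477$)
$b = - \frac{1}{434467}$ ($b = \frac{1}{52477 - 486944} = \frac{1}{-434467} = - \frac{1}{434467} \approx -2.3017 \cdot 10^{-6}$)
$Y = - \frac{1}{434467} \approx -2.3017 \cdot 10^{-6}$
$\left(1430047 - 2011183\right) \left(Y + F{\left(-1692 \right)}\right) = \left(1430047 - 2011183\right) \left(- \frac{1}{434467} - 1692\right) = \left(-581136\right) \left(- \frac{735118165}{434467}\right) = \frac{427203629935440}{434467}$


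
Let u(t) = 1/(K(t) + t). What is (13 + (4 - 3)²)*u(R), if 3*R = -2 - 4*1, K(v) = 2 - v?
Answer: 7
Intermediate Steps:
R = -2 (R = (-2 - 4*1)/3 = (-2 - 4)/3 = (⅓)*(-6) = -2)
u(t) = ½ (u(t) = 1/((2 - t) + t) = 1/2 = ½)
(13 + (4 - 3)²)*u(R) = (13 + (4 - 3)²)*(½) = (13 + 1²)*(½) = (13 + 1)*(½) = 14*(½) = 7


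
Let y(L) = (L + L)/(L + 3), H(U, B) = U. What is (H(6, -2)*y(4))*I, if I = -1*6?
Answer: -288/7 ≈ -41.143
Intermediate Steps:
I = -6
y(L) = 2*L/(3 + L) (y(L) = (2*L)/(3 + L) = 2*L/(3 + L))
(H(6, -2)*y(4))*I = (6*(2*4/(3 + 4)))*(-6) = (6*(2*4/7))*(-6) = (6*(2*4*(1/7)))*(-6) = (6*(8/7))*(-6) = (48/7)*(-6) = -288/7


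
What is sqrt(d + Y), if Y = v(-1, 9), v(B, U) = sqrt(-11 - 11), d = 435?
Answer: sqrt(435 + I*sqrt(22)) ≈ 20.857 + 0.1124*I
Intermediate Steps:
v(B, U) = I*sqrt(22) (v(B, U) = sqrt(-22) = I*sqrt(22))
Y = I*sqrt(22) ≈ 4.6904*I
sqrt(d + Y) = sqrt(435 + I*sqrt(22))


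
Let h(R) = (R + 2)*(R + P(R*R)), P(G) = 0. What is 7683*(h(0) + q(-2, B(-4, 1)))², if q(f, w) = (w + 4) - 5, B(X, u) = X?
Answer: 192075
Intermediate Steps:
q(f, w) = -1 + w (q(f, w) = (4 + w) - 5 = -1 + w)
h(R) = R*(2 + R) (h(R) = (R + 2)*(R + 0) = (2 + R)*R = R*(2 + R))
7683*(h(0) + q(-2, B(-4, 1)))² = 7683*(0*(2 + 0) + (-1 - 4))² = 7683*(0*2 - 5)² = 7683*(0 - 5)² = 7683*(-5)² = 7683*25 = 192075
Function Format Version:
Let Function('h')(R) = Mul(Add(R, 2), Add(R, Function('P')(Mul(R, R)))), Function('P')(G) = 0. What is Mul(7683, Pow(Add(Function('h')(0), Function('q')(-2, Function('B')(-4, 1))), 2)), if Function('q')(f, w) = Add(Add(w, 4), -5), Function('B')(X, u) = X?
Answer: 192075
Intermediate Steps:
Function('q')(f, w) = Add(-1, w) (Function('q')(f, w) = Add(Add(4, w), -5) = Add(-1, w))
Function('h')(R) = Mul(R, Add(2, R)) (Function('h')(R) = Mul(Add(R, 2), Add(R, 0)) = Mul(Add(2, R), R) = Mul(R, Add(2, R)))
Mul(7683, Pow(Add(Function('h')(0), Function('q')(-2, Function('B')(-4, 1))), 2)) = Mul(7683, Pow(Add(Mul(0, Add(2, 0)), Add(-1, -4)), 2)) = Mul(7683, Pow(Add(Mul(0, 2), -5), 2)) = Mul(7683, Pow(Add(0, -5), 2)) = Mul(7683, Pow(-5, 2)) = Mul(7683, 25) = 192075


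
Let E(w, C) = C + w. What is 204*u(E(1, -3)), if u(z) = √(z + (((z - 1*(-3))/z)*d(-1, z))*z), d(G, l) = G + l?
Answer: 204*I*√5 ≈ 456.16*I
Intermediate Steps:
u(z) = √(z + (-1 + z)*(3 + z)) (u(z) = √(z + (((z - 1*(-3))/z)*(-1 + z))*z) = √(z + (((z + 3)/z)*(-1 + z))*z) = √(z + (((3 + z)/z)*(-1 + z))*z) = √(z + ((-1 + z)*(3 + z)/z)*z) = √(z + (-1 + z)*(3 + z)))
204*u(E(1, -3)) = 204*√(-3 + (-3 + 1)² + 3*(-3 + 1)) = 204*√(-3 + (-2)² + 3*(-2)) = 204*√(-3 + 4 - 6) = 204*√(-5) = 204*(I*√5) = 204*I*√5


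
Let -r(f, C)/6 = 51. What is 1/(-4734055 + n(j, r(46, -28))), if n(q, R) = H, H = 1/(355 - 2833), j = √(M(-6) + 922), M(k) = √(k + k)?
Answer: -2478/11730988291 ≈ -2.1124e-7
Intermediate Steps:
r(f, C) = -306 (r(f, C) = -6*51 = -306)
M(k) = √2*√k (M(k) = √(2*k) = √2*√k)
j = √(922 + 2*I*√3) (j = √(√2*√(-6) + 922) = √(√2*(I*√6) + 922) = √(2*I*√3 + 922) = √(922 + 2*I*√3) ≈ 30.365 + 0.05704*I)
H = -1/2478 (H = 1/(-2478) = -1/2478 ≈ -0.00040355)
n(q, R) = -1/2478
1/(-4734055 + n(j, r(46, -28))) = 1/(-4734055 - 1/2478) = 1/(-11730988291/2478) = -2478/11730988291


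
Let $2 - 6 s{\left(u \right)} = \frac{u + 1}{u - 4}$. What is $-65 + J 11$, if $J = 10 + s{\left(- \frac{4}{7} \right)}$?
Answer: $\frac{9377}{192} \approx 48.839$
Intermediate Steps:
$s{\left(u \right)} = \frac{1}{3} - \frac{1 + u}{6 \left(-4 + u\right)}$ ($s{\left(u \right)} = \frac{1}{3} - \frac{\left(u + 1\right) \frac{1}{u - 4}}{6} = \frac{1}{3} - \frac{\left(1 + u\right) \frac{1}{-4 + u}}{6} = \frac{1}{3} - \frac{\frac{1}{-4 + u} \left(1 + u\right)}{6} = \frac{1}{3} - \frac{1 + u}{6 \left(-4 + u\right)}$)
$J = \frac{1987}{192}$ ($J = 10 + \frac{-9 - \frac{4}{7}}{6 \left(-4 - \frac{4}{7}\right)} = 10 + \frac{1}{6} \frac{1}{- \frac{32}{7}} \left(- \frac{67}{7}\right) = 10 + \frac{1}{6} \left(- \frac{7}{32}\right) \left(- \frac{67}{7}\right) = 10 + \frac{67}{192} = \frac{1987}{192} \approx 10.349$)
$-65 + J 11 = -65 + \frac{1987}{192} \cdot 11 = -65 + \frac{21857}{192} = \frac{9377}{192}$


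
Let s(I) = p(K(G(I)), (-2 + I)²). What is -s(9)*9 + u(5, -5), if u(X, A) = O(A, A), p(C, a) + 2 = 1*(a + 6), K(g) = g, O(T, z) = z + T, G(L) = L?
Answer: -487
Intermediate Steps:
O(T, z) = T + z
p(C, a) = 4 + a (p(C, a) = -2 + 1*(a + 6) = -2 + 1*(6 + a) = -2 + (6 + a) = 4 + a)
u(X, A) = 2*A (u(X, A) = A + A = 2*A)
s(I) = 4 + (-2 + I)²
-s(9)*9 + u(5, -5) = -(4 + (-2 + 9)²)*9 + 2*(-5) = -(4 + 7²)*9 - 10 = -(4 + 49)*9 - 10 = -1*53*9 - 10 = -53*9 - 10 = -477 - 10 = -487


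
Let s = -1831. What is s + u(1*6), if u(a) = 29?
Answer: -1802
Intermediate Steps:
s + u(1*6) = -1831 + 29 = -1802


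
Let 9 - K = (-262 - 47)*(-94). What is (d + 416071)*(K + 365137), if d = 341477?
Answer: 254611882800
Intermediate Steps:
K = -29037 (K = 9 - (-262 - 47)*(-94) = 9 - (-309)*(-94) = 9 - 1*29046 = 9 - 29046 = -29037)
(d + 416071)*(K + 365137) = (341477 + 416071)*(-29037 + 365137) = 757548*336100 = 254611882800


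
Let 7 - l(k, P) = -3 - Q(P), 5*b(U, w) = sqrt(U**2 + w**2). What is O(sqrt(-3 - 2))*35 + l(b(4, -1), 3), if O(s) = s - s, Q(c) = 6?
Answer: 16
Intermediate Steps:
O(s) = 0
b(U, w) = sqrt(U**2 + w**2)/5
l(k, P) = 16 (l(k, P) = 7 - (-3 - 1*6) = 7 - (-3 - 6) = 7 - 1*(-9) = 7 + 9 = 16)
O(sqrt(-3 - 2))*35 + l(b(4, -1), 3) = 0*35 + 16 = 0 + 16 = 16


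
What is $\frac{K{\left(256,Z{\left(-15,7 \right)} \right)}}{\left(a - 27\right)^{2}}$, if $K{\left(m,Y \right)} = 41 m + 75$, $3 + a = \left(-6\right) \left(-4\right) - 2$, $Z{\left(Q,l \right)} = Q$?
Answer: $\frac{10571}{64} \approx 165.17$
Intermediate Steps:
$a = 19$ ($a = -3 - -22 = -3 + \left(24 - 2\right) = -3 + 22 = 19$)
$K{\left(m,Y \right)} = 75 + 41 m$
$\frac{K{\left(256,Z{\left(-15,7 \right)} \right)}}{\left(a - 27\right)^{2}} = \frac{75 + 41 \cdot 256}{\left(19 - 27\right)^{2}} = \frac{75 + 10496}{\left(-8\right)^{2}} = \frac{10571}{64}$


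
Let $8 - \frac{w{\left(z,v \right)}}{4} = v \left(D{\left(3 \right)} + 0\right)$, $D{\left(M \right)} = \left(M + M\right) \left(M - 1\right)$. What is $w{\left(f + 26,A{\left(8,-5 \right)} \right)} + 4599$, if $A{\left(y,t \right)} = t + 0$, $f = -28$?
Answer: $4871$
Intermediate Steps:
$D{\left(M \right)} = 2 M \left(-1 + M\right)$
$A{\left(y,t \right)} = t$
$w{\left(z,v \right)} = 32 - 48 v$ ($w{\left(z,v \right)} = 32 - 4 v \left(2 \cdot 3 \left(-1 + 3\right) + 0\right) = 32 - 4 v \left(2 \cdot 3 \cdot 2 + 0\right) = 32 - 4 v \left(12 + 0\right) = 32 - 4 v 12 = 32 - 4 \cdot 12 v = 32 - 48 v$)
$w{\left(f + 26,A{\left(8,-5 \right)} \right)} + 4599 = \left(32 - -240\right) + 4599 = \left(32 + 240\right) + 4599 = 272 + 4599 = 4871$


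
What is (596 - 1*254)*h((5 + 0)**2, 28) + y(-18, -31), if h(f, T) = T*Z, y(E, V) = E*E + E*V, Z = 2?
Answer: 20034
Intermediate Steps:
y(E, V) = E**2 + E*V
h(f, T) = 2*T (h(f, T) = T*2 = 2*T)
(596 - 1*254)*h((5 + 0)**2, 28) + y(-18, -31) = (596 - 1*254)*(2*28) - 18*(-18 - 31) = (596 - 254)*56 - 18*(-49) = 342*56 + 882 = 19152 + 882 = 20034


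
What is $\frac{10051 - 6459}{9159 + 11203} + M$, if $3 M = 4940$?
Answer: $\frac{50299528}{30543} \approx 1646.8$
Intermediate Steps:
$M = \frac{4940}{3}$ ($M = \frac{1}{3} \cdot 4940 = \frac{4940}{3} \approx 1646.7$)
$\frac{10051 - 6459}{9159 + 11203} + M = \frac{10051 - 6459}{9159 + 11203} + \frac{4940}{3} = \frac{3592}{20362} + \frac{4940}{3} = 3592 \cdot \frac{1}{20362} + \frac{4940}{3} = \frac{1796}{10181} + \frac{4940}{3} = \frac{50299528}{30543}$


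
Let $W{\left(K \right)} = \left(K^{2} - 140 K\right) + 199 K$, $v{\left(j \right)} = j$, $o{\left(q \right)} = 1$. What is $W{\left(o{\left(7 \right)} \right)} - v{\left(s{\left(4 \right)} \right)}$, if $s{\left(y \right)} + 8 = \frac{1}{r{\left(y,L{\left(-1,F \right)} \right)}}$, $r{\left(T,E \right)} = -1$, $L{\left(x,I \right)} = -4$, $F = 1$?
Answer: $69$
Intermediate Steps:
$s{\left(y \right)} = -9$ ($s{\left(y \right)} = -8 + \frac{1}{-1} = -8 - 1 = -9$)
$W{\left(K \right)} = K^{2} + 59 K$
$W{\left(o{\left(7 \right)} \right)} - v{\left(s{\left(4 \right)} \right)} = 1 \left(59 + 1\right) - -9 = 1 \cdot 60 + 9 = 60 + 9 = 69$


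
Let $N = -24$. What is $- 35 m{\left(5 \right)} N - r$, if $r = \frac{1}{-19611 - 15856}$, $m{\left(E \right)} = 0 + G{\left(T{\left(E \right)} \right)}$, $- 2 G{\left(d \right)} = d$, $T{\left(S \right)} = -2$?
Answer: $\frac{29792281}{35467} \approx 840.0$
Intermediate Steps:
$G{\left(d \right)} = - \frac{d}{2}$
$m{\left(E \right)} = 1$ ($m{\left(E \right)} = 0 - -1 = 0 + 1 = 1$)
$r = - \frac{1}{35467}$ ($r = \frac{1}{-19611 - 15856} = \frac{1}{-35467} = - \frac{1}{35467} \approx -2.8195 \cdot 10^{-5}$)
$- 35 m{\left(5 \right)} N - r = \left(-35\right) 1 \left(-24\right) - - \frac{1}{35467} = \left(-35\right) \left(-24\right) + \frac{1}{35467} = 840 + \frac{1}{35467} = \frac{29792281}{35467}$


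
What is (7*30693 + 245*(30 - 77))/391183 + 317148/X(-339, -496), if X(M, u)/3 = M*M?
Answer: 64721878484/44955141543 ≈ 1.4397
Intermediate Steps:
X(M, u) = 3*M² (X(M, u) = 3*(M*M) = 3*M²)
(7*30693 + 245*(30 - 77))/391183 + 317148/X(-339, -496) = (7*30693 + 245*(30 - 77))/391183 + 317148/((3*(-339)²)) = (214851 + 245*(-47))*(1/391183) + 317148/((3*114921)) = (214851 - 11515)*(1/391183) + 317148/344763 = 203336*(1/391183) + 317148*(1/344763) = 203336/391183 + 105716/114921 = 64721878484/44955141543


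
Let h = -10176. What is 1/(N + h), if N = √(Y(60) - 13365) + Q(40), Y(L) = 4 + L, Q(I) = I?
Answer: -10136/102751797 - I*√13301/102751797 ≈ -9.8645e-5 - 1.1224e-6*I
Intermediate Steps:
N = 40 + I*√13301 (N = √((4 + 60) - 13365) + 40 = √(64 - 13365) + 40 = √(-13301) + 40 = I*√13301 + 40 = 40 + I*√13301 ≈ 40.0 + 115.33*I)
1/(N + h) = 1/((40 + I*√13301) - 10176) = 1/(-10136 + I*√13301)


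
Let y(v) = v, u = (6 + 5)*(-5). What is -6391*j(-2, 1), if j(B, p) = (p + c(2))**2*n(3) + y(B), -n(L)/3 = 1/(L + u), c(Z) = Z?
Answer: 492107/52 ≈ 9463.6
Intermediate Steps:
u = -55 (u = 11*(-5) = -55)
n(L) = -3/(-55 + L) (n(L) = -3/(L - 55) = -3/(-55 + L))
j(B, p) = B + 3*(2 + p)**2/52 (j(B, p) = (p + 2)**2*(-3/(-55 + 3)) + B = (2 + p)**2*(-3/(-52)) + B = (2 + p)**2*(-3*(-1/52)) + B = (2 + p)**2*(3/52) + B = 3*(2 + p)**2/52 + B = B + 3*(2 + p)**2/52)
-6391*j(-2, 1) = -6391*(-2 + 3*(2 + 1)**2/52) = -6391*(-2 + (3/52)*3**2) = -6391*(-2 + (3/52)*9) = -6391*(-2 + 27/52) = -6391*(-77/52) = 492107/52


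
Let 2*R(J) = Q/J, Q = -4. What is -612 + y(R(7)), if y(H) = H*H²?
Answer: -209924/343 ≈ -612.02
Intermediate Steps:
R(J) = -2/J (R(J) = (-4/J)/2 = -2/J)
y(H) = H³
-612 + y(R(7)) = -612 + (-2/7)³ = -612 - 8/343 = -209924/343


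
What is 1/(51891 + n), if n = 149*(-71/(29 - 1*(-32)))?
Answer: 61/3154772 ≈ 1.9336e-5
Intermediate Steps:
n = -10579/61 (n = 149*(-71/(29 + 32)) = 149*(-71/61) = -10579/61 ≈ -173.43)
1/(51891 + n) = 1/(51891 - 10579/61) = 1/(3154772/61) = 61/3154772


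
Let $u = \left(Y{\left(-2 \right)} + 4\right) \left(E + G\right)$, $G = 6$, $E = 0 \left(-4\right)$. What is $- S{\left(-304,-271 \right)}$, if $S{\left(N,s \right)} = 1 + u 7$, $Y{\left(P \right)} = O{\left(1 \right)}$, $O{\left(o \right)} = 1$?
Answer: $-211$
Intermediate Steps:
$E = 0$
$Y{\left(P \right)} = 1$
$u = 30$ ($u = \left(1 + 4\right) \left(0 + 6\right) = 5 \cdot 6 = 30$)
$S{\left(N,s \right)} = 211$ ($S{\left(N,s \right)} = 1 + 30 \cdot 7 = 1 + 210 = 211$)
$- S{\left(-304,-271 \right)} = \left(-1\right) 211 = -211$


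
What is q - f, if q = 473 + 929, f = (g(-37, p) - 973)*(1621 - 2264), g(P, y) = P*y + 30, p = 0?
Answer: -604947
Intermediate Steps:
g(P, y) = 30 + P*y
f = 606349 (f = ((30 - 37*0) - 973)*(1621 - 2264) = ((30 + 0) - 973)*(-643) = (30 - 973)*(-643) = -943*(-643) = 606349)
q = 1402
q - f = 1402 - 1*606349 = 1402 - 606349 = -604947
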